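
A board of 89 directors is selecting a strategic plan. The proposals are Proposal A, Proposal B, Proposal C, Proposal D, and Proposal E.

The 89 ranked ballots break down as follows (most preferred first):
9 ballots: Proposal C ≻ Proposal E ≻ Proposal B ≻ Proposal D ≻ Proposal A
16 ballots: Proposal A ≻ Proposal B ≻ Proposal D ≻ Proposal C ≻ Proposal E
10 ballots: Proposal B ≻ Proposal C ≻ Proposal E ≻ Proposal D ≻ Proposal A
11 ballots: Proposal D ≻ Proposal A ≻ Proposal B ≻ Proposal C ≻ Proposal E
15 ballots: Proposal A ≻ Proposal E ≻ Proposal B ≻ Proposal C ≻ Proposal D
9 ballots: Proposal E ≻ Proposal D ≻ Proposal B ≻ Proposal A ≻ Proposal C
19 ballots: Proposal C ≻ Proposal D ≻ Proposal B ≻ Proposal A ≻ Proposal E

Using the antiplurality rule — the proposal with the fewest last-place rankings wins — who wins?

Last-place votes: Proposal A 19, Proposal B 0, Proposal C 9, Proposal D 15, Proposal E 46.

Proposal B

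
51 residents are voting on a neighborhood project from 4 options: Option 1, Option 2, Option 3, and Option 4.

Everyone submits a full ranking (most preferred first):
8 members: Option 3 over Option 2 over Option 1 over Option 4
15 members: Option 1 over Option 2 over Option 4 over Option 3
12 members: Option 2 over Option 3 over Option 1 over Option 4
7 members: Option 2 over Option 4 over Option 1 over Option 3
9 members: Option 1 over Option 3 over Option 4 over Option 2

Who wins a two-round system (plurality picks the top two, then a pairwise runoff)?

Round 1 first-place votes: Option 1 24, Option 2 19, Option 3 8, Option 4 0. Option 1 and Option 2 advance.
Runoff: Option 1 is ranked above Option 2 on 24 ballots, Option 2 above Option 1 on 27.

Option 2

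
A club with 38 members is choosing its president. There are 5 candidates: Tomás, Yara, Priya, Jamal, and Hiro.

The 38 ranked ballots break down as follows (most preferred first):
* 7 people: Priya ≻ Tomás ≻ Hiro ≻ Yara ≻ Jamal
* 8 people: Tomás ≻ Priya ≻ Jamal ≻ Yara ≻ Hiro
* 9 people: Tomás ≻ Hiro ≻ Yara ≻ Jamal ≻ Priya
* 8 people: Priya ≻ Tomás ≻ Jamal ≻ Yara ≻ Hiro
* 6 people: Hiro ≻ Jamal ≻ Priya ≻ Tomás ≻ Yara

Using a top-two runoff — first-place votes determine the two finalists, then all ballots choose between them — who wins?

Round 1 first-place votes: Tomás 17, Yara 0, Priya 15, Jamal 0, Hiro 6. Tomás and Priya advance.
Runoff: Tomás is ranked above Priya on 17 ballots, Priya above Tomás on 21.

Priya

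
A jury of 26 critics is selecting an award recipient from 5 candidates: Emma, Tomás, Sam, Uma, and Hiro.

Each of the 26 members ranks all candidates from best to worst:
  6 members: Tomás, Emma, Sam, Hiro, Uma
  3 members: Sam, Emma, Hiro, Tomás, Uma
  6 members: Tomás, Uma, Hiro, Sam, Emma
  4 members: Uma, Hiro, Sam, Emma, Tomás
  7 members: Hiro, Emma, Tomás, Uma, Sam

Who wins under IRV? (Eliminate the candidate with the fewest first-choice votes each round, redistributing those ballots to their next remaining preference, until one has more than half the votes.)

Round 1: Emma 0, Tomás 12, Sam 3, Uma 4, Hiro 7. Emma eliminated.
Round 2: Tomás 12, Sam 3, Uma 4, Hiro 7. Sam eliminated.
Round 3: Tomás 12, Uma 4, Hiro 10. Uma eliminated.
Round 4: Tomás 12, Hiro 14. Hiro has a majority (≥14).

Hiro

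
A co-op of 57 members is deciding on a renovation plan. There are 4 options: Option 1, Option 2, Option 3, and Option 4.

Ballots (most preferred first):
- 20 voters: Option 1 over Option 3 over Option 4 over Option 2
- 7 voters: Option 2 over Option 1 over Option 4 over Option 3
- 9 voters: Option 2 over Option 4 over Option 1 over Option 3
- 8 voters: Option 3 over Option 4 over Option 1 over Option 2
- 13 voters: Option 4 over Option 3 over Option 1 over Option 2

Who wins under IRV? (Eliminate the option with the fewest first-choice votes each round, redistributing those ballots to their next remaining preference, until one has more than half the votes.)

Round 1: Option 1 20, Option 2 16, Option 3 8, Option 4 13. Option 3 eliminated.
Round 2: Option 1 20, Option 2 16, Option 4 21. Option 2 eliminated.
Round 3: Option 1 27, Option 4 30. Option 4 has a majority (≥29).

Option 4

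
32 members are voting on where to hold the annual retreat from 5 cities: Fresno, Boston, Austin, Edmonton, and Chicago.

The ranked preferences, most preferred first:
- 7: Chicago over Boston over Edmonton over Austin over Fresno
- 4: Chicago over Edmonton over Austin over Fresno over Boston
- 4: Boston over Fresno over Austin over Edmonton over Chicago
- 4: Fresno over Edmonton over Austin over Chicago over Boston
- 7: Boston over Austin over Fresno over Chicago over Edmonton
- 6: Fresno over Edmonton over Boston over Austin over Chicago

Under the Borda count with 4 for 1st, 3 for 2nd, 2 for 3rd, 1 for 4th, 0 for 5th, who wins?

Boston

Fresno: 7×0 + 4×1 + 4×3 + 4×4 + 7×2 + 6×4 = 70
Boston: 7×3 + 4×0 + 4×4 + 4×0 + 7×4 + 6×2 = 77
Austin: 7×1 + 4×2 + 4×2 + 4×2 + 7×3 + 6×1 = 58
Edmonton: 7×2 + 4×3 + 4×1 + 4×3 + 7×0 + 6×3 = 60
Chicago: 7×4 + 4×4 + 4×0 + 4×1 + 7×1 + 6×0 = 55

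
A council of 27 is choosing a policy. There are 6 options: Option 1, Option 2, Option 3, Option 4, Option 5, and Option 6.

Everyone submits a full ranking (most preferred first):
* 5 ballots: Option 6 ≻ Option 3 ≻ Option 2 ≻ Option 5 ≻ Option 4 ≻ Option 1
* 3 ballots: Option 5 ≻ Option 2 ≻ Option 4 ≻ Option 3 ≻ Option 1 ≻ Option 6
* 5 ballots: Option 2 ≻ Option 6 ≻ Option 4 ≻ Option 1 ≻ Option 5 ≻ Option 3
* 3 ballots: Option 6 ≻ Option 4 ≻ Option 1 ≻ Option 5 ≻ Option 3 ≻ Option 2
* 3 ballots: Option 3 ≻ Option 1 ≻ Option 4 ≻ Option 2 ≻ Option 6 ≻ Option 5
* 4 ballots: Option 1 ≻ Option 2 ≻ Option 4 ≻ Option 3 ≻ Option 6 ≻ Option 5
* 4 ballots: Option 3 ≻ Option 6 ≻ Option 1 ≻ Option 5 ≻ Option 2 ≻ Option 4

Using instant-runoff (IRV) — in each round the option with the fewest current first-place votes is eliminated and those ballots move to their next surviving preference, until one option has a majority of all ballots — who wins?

Option 2

Round 1: Option 1 4, Option 2 5, Option 3 7, Option 4 0, Option 5 3, Option 6 8. Option 4 eliminated.
Round 2: Option 1 4, Option 2 5, Option 3 7, Option 5 3, Option 6 8. Option 5 eliminated.
Round 3: Option 1 4, Option 2 8, Option 3 7, Option 6 8. Option 1 eliminated.
Round 4: Option 2 12, Option 3 7, Option 6 8. Option 3 eliminated.
Round 5: Option 2 15, Option 6 12. Option 2 has a majority (≥14).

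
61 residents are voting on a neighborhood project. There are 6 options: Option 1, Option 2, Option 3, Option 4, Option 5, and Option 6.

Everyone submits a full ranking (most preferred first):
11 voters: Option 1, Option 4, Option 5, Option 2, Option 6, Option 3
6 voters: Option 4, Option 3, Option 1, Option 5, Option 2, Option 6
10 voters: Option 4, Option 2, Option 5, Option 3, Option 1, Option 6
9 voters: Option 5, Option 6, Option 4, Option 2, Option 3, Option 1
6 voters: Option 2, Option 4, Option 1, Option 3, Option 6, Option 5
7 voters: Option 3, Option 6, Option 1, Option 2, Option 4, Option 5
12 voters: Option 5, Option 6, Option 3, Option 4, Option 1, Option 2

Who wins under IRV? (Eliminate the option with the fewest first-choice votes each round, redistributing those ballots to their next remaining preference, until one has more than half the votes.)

Option 4

Round 1: Option 1 11, Option 2 6, Option 3 7, Option 4 16, Option 5 21, Option 6 0. Option 6 eliminated.
Round 2: Option 1 11, Option 2 6, Option 3 7, Option 4 16, Option 5 21. Option 2 eliminated.
Round 3: Option 1 11, Option 3 7, Option 4 22, Option 5 21. Option 3 eliminated.
Round 4: Option 1 18, Option 4 22, Option 5 21. Option 1 eliminated.
Round 5: Option 4 40, Option 5 21. Option 4 has a majority (≥31).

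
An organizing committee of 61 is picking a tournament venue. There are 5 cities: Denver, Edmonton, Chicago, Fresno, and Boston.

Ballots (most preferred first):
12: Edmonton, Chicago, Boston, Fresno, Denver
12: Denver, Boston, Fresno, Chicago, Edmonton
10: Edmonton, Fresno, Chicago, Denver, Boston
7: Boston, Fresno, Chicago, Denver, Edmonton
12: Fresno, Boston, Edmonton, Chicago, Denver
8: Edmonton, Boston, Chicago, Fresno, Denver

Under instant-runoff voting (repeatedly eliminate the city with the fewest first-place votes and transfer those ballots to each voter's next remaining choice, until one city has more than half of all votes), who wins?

Round 1: Denver 12, Edmonton 30, Chicago 0, Fresno 12, Boston 7. Chicago eliminated.
Round 2: Denver 12, Edmonton 30, Fresno 12, Boston 7. Boston eliminated.
Round 3: Denver 12, Edmonton 30, Fresno 19. Denver eliminated.
Round 4: Edmonton 30, Fresno 31. Fresno has a majority (≥31).

Fresno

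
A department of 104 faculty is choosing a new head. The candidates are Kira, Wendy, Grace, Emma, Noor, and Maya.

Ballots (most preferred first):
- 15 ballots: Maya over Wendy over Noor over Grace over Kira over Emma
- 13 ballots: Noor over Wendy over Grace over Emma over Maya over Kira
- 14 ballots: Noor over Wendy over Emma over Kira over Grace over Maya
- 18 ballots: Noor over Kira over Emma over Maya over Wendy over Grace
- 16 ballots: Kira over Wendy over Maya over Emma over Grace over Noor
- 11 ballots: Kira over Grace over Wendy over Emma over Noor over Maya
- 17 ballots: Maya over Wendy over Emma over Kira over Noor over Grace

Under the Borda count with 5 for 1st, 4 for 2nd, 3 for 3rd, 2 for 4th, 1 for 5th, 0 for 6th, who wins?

Kira: 15×1 + 13×0 + 14×2 + 18×4 + 16×5 + 11×5 + 17×2 = 284
Wendy: 15×4 + 13×4 + 14×4 + 18×1 + 16×4 + 11×3 + 17×4 = 351
Grace: 15×2 + 13×3 + 14×1 + 18×0 + 16×1 + 11×4 + 17×0 = 143
Emma: 15×0 + 13×2 + 14×3 + 18×3 + 16×2 + 11×2 + 17×3 = 227
Noor: 15×3 + 13×5 + 14×5 + 18×5 + 16×0 + 11×1 + 17×1 = 298
Maya: 15×5 + 13×1 + 14×0 + 18×2 + 16×3 + 11×0 + 17×5 = 257

Wendy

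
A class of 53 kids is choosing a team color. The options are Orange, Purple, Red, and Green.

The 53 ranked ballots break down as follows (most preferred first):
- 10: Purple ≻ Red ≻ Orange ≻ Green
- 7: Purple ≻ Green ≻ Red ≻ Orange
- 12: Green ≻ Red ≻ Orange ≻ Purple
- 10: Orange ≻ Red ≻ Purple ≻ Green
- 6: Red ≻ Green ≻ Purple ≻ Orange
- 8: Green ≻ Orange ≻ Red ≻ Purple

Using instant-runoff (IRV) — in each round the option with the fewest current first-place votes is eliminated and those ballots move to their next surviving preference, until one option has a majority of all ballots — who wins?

Purple

Round 1: Orange 10, Purple 17, Red 6, Green 20. Red eliminated.
Round 2: Orange 10, Purple 17, Green 26. Orange eliminated.
Round 3: Purple 27, Green 26. Purple has a majority (≥27).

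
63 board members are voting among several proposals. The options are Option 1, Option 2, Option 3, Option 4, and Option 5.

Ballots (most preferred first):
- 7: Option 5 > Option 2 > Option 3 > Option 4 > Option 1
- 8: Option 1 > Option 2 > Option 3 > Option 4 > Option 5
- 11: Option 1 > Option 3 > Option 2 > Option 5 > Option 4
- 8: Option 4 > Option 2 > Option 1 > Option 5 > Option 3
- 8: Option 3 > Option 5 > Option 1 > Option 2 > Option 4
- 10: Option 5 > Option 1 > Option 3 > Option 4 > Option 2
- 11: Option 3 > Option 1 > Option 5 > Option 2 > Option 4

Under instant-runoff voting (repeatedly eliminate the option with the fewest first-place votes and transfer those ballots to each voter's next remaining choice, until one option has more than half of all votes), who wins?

Option 1

Round 1: Option 1 19, Option 2 0, Option 3 19, Option 4 8, Option 5 17. Option 2 eliminated.
Round 2: Option 1 19, Option 3 19, Option 4 8, Option 5 17. Option 4 eliminated.
Round 3: Option 1 27, Option 3 19, Option 5 17. Option 5 eliminated.
Round 4: Option 1 37, Option 3 26. Option 1 has a majority (≥32).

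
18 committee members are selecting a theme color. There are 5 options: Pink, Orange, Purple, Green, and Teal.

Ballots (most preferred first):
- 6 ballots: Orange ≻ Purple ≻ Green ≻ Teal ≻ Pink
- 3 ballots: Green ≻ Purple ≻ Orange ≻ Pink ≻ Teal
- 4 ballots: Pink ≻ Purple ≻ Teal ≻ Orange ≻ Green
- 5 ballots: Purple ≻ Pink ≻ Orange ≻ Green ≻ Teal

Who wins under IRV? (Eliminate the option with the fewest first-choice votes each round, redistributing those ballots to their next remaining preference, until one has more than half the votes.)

Purple

Round 1: Pink 4, Orange 6, Purple 5, Green 3, Teal 0. Teal eliminated.
Round 2: Pink 4, Orange 6, Purple 5, Green 3. Green eliminated.
Round 3: Pink 4, Orange 6, Purple 8. Pink eliminated.
Round 4: Orange 6, Purple 12. Purple has a majority (≥10).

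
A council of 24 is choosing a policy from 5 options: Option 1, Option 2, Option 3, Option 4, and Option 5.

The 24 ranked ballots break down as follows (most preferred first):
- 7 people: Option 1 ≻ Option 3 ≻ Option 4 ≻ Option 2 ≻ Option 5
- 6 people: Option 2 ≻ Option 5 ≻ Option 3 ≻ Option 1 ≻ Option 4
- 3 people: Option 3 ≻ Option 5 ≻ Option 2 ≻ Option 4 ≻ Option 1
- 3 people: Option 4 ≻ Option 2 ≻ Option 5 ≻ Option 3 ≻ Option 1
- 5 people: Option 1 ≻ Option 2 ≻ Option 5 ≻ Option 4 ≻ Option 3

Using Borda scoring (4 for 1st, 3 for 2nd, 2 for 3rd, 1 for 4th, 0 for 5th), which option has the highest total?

Option 2

Option 1: 7×4 + 6×1 + 3×0 + 3×0 + 5×4 = 54
Option 2: 7×1 + 6×4 + 3×2 + 3×3 + 5×3 = 61
Option 3: 7×3 + 6×2 + 3×4 + 3×1 + 5×0 = 48
Option 4: 7×2 + 6×0 + 3×1 + 3×4 + 5×1 = 34
Option 5: 7×0 + 6×3 + 3×3 + 3×2 + 5×2 = 43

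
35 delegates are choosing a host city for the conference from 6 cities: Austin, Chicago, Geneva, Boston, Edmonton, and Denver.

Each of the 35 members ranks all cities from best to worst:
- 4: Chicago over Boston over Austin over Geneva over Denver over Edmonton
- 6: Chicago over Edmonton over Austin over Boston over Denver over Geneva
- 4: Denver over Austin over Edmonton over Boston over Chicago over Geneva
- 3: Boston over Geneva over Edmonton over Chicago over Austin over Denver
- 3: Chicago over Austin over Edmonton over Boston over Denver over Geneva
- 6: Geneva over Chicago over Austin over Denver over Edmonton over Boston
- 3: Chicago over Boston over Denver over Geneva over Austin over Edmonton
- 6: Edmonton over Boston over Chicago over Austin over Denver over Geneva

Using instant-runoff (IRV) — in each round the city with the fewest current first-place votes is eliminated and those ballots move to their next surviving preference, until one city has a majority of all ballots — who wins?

Chicago

Round 1: Austin 0, Chicago 16, Geneva 6, Boston 3, Edmonton 6, Denver 4. Austin eliminated.
Round 2: Chicago 16, Geneva 6, Boston 3, Edmonton 6, Denver 4. Boston eliminated.
Round 3: Chicago 16, Geneva 9, Edmonton 6, Denver 4. Denver eliminated.
Round 4: Chicago 16, Geneva 9, Edmonton 10. Geneva eliminated.
Round 5: Chicago 22, Edmonton 13. Chicago has a majority (≥18).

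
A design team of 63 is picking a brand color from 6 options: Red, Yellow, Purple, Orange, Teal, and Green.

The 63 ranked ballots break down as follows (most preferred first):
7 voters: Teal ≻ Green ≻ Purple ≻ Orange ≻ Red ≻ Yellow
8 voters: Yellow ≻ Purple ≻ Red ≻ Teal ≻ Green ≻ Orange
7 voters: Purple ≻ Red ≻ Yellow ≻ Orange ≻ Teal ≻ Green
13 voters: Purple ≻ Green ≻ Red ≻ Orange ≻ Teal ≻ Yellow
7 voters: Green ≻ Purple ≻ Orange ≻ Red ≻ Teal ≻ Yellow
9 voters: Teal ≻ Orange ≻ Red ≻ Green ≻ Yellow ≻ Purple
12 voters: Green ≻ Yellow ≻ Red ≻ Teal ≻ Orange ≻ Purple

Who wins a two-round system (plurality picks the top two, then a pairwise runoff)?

Green

Round 1 first-place votes: Red 0, Yellow 8, Purple 20, Orange 0, Teal 16, Green 19. Purple and Green advance.
Runoff: Purple is ranked above Green on 28 ballots, Green above Purple on 35.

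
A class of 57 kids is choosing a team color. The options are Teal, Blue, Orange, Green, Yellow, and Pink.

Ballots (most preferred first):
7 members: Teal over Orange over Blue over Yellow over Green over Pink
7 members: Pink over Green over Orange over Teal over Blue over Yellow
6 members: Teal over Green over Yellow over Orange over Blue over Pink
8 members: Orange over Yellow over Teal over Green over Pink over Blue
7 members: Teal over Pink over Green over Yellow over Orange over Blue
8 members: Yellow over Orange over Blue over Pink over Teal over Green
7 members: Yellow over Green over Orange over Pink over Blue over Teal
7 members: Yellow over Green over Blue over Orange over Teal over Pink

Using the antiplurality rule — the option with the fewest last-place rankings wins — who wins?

Last-place votes: Teal 7, Blue 15, Orange 0, Green 8, Yellow 7, Pink 20.

Orange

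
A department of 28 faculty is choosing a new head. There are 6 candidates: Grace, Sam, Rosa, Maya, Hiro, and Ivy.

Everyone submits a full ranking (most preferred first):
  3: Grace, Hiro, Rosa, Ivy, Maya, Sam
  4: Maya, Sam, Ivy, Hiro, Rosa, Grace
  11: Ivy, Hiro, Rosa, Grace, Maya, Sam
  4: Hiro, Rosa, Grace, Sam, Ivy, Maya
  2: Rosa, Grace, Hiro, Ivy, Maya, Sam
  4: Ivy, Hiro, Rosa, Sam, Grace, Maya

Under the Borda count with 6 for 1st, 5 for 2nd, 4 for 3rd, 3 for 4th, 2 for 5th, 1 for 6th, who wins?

Grace: 3×6 + 4×1 + 11×3 + 4×4 + 2×5 + 4×2 = 89
Sam: 3×1 + 4×5 + 11×1 + 4×3 + 2×1 + 4×3 = 60
Rosa: 3×4 + 4×2 + 11×4 + 4×5 + 2×6 + 4×4 = 112
Maya: 3×2 + 4×6 + 11×2 + 4×1 + 2×2 + 4×1 = 64
Hiro: 3×5 + 4×3 + 11×5 + 4×6 + 2×4 + 4×5 = 134
Ivy: 3×3 + 4×4 + 11×6 + 4×2 + 2×3 + 4×6 = 129

Hiro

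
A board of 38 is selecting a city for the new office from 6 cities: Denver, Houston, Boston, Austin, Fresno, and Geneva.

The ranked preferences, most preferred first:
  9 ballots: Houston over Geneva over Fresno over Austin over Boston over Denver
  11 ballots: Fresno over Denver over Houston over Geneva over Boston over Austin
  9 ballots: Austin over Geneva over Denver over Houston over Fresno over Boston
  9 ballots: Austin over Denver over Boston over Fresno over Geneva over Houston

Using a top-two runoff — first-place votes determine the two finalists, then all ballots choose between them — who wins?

Round 1 first-place votes: Denver 0, Houston 9, Boston 0, Austin 18, Fresno 11, Geneva 0. Austin and Fresno advance.
Runoff: Austin is ranked above Fresno on 18 ballots, Fresno above Austin on 20.

Fresno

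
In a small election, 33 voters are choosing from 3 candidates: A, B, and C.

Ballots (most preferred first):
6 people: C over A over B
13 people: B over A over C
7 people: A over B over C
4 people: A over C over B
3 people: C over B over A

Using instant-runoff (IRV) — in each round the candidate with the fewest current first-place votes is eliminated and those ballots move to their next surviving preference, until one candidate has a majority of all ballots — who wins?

A

Round 1: A 11, B 13, C 9. C eliminated.
Round 2: A 17, B 16. A has a majority (≥17).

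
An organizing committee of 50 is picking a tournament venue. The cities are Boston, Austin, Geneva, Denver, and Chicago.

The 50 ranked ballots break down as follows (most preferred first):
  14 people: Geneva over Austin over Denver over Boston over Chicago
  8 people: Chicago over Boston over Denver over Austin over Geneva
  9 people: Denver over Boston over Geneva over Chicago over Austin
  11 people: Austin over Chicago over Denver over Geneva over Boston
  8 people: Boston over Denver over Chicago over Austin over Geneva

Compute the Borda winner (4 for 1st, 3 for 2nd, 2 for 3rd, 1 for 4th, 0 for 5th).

Boston: 14×1 + 8×3 + 9×3 + 11×0 + 8×4 = 97
Austin: 14×3 + 8×1 + 9×0 + 11×4 + 8×1 = 102
Geneva: 14×4 + 8×0 + 9×2 + 11×1 + 8×0 = 85
Denver: 14×2 + 8×2 + 9×4 + 11×2 + 8×3 = 126
Chicago: 14×0 + 8×4 + 9×1 + 11×3 + 8×2 = 90

Denver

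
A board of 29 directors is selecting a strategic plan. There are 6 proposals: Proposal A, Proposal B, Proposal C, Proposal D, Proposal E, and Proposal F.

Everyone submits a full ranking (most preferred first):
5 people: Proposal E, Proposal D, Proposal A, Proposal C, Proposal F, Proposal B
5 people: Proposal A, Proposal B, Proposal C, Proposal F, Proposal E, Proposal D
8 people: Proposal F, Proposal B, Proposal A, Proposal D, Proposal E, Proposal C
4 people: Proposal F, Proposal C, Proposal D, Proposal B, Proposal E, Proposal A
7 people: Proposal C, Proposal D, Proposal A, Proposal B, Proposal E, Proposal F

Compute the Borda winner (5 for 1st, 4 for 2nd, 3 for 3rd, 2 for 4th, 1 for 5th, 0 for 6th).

Proposal A: 5×3 + 5×5 + 8×3 + 4×0 + 7×3 = 85
Proposal B: 5×0 + 5×4 + 8×4 + 4×2 + 7×2 = 74
Proposal C: 5×2 + 5×3 + 8×0 + 4×4 + 7×5 = 76
Proposal D: 5×4 + 5×0 + 8×2 + 4×3 + 7×4 = 76
Proposal E: 5×5 + 5×1 + 8×1 + 4×1 + 7×1 = 49
Proposal F: 5×1 + 5×2 + 8×5 + 4×5 + 7×0 = 75

Proposal A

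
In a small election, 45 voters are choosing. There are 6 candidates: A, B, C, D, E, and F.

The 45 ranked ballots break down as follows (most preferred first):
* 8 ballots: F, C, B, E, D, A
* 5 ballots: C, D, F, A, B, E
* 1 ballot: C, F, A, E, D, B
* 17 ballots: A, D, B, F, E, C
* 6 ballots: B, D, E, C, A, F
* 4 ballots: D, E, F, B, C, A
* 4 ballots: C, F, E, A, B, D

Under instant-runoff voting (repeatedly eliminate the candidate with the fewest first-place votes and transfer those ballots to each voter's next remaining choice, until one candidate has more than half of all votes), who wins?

Round 1: A 17, B 6, C 10, D 4, E 0, F 8. E eliminated.
Round 2: A 17, B 6, C 10, D 4, F 8. D eliminated.
Round 3: A 17, B 6, C 10, F 12. B eliminated.
Round 4: A 17, C 16, F 12. F eliminated.
Round 5: A 17, C 28. C has a majority (≥23).

C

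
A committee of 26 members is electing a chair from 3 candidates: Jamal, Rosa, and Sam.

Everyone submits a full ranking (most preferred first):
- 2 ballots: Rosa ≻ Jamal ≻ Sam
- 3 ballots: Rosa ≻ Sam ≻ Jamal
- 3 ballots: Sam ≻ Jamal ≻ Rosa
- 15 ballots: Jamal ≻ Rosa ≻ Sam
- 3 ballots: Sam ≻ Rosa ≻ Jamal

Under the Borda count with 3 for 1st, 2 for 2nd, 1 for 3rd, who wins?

Jamal

Jamal: 2×2 + 3×1 + 3×2 + 15×3 + 3×1 = 61
Rosa: 2×3 + 3×3 + 3×1 + 15×2 + 3×2 = 54
Sam: 2×1 + 3×2 + 3×3 + 15×1 + 3×3 = 41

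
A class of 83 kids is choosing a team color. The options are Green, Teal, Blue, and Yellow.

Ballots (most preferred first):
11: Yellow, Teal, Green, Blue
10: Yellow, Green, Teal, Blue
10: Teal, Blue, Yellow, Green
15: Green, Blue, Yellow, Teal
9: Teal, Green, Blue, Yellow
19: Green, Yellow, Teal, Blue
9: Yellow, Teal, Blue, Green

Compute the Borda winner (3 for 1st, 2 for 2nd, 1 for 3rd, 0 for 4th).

Green: 11×1 + 10×2 + 10×0 + 15×3 + 9×2 + 19×3 + 9×0 = 151
Teal: 11×2 + 10×1 + 10×3 + 15×0 + 9×3 + 19×1 + 9×2 = 126
Blue: 11×0 + 10×0 + 10×2 + 15×2 + 9×1 + 19×0 + 9×1 = 68
Yellow: 11×3 + 10×3 + 10×1 + 15×1 + 9×0 + 19×2 + 9×3 = 153

Yellow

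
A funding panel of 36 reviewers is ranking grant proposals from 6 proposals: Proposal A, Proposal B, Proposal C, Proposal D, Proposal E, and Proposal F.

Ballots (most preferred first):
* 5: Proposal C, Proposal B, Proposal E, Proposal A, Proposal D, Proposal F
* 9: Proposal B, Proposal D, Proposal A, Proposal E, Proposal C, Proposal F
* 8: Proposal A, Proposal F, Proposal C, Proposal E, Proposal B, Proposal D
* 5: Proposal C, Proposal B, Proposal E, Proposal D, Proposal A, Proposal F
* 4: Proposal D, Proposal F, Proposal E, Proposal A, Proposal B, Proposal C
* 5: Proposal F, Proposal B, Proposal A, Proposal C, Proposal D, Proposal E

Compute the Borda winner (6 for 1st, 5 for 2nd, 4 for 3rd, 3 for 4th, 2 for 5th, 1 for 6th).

Proposal B

Proposal A: 5×3 + 9×4 + 8×6 + 5×2 + 4×3 + 5×4 = 141
Proposal B: 5×5 + 9×6 + 8×2 + 5×5 + 4×2 + 5×5 = 153
Proposal C: 5×6 + 9×2 + 8×4 + 5×6 + 4×1 + 5×3 = 129
Proposal D: 5×2 + 9×5 + 8×1 + 5×3 + 4×6 + 5×2 = 112
Proposal E: 5×4 + 9×3 + 8×3 + 5×4 + 4×4 + 5×1 = 112
Proposal F: 5×1 + 9×1 + 8×5 + 5×1 + 4×5 + 5×6 = 109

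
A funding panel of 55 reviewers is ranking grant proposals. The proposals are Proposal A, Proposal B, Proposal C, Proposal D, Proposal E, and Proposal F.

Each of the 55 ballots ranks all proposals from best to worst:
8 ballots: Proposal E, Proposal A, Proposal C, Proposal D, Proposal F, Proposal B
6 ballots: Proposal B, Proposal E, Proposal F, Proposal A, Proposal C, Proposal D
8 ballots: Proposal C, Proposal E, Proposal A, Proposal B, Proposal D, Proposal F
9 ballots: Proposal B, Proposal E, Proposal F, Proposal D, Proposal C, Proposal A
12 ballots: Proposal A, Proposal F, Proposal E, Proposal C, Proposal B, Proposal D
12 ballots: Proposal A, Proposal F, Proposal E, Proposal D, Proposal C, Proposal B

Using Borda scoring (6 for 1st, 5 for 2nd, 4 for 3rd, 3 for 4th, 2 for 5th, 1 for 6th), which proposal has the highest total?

Proposal A: 8×5 + 6×3 + 8×4 + 9×1 + 12×6 + 12×6 = 243
Proposal B: 8×1 + 6×6 + 8×3 + 9×6 + 12×2 + 12×1 = 158
Proposal C: 8×4 + 6×2 + 8×6 + 9×2 + 12×3 + 12×2 = 170
Proposal D: 8×3 + 6×1 + 8×2 + 9×3 + 12×1 + 12×3 = 121
Proposal E: 8×6 + 6×5 + 8×5 + 9×5 + 12×4 + 12×4 = 259
Proposal F: 8×2 + 6×4 + 8×1 + 9×4 + 12×5 + 12×5 = 204

Proposal E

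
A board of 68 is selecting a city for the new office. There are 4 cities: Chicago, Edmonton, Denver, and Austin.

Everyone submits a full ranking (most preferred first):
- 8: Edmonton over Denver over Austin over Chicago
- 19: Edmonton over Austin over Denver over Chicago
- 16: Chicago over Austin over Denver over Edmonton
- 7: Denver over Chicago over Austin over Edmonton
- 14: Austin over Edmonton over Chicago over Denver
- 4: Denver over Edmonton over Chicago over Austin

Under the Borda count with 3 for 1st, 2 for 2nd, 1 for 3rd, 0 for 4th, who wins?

Austin

Chicago: 8×0 + 19×0 + 16×3 + 7×2 + 14×1 + 4×1 = 80
Edmonton: 8×3 + 19×3 + 16×0 + 7×0 + 14×2 + 4×2 = 117
Denver: 8×2 + 19×1 + 16×1 + 7×3 + 14×0 + 4×3 = 84
Austin: 8×1 + 19×2 + 16×2 + 7×1 + 14×3 + 4×0 = 127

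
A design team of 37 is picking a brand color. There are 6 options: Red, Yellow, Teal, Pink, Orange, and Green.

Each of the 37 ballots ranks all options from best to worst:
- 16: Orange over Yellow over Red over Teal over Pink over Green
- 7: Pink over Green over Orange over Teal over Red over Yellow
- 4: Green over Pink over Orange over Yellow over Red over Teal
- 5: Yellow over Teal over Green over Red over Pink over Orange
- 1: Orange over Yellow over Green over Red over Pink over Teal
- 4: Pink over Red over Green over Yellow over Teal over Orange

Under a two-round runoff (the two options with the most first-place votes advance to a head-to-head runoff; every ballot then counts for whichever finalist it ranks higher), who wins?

Pink

Round 1 first-place votes: Red 0, Yellow 5, Teal 0, Pink 11, Orange 17, Green 4. Orange and Pink advance.
Runoff: Orange is ranked above Pink on 17 ballots, Pink above Orange on 20.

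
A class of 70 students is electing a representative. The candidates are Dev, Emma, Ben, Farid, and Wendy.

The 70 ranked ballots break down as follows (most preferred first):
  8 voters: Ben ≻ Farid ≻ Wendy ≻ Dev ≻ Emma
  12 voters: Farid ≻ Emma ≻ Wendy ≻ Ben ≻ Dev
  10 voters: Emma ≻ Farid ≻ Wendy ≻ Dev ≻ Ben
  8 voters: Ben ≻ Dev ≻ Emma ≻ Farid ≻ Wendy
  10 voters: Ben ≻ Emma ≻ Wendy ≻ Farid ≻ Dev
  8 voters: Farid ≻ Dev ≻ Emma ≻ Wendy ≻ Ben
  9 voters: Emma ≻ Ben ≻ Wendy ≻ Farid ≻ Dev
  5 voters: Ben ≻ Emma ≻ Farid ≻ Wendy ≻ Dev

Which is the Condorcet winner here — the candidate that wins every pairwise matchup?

Emma

Emma vs Dev: 46–24
Emma vs Ben: 39–31
Emma vs Farid: 42–28
Emma vs Wendy: 62–8
Emma beats every other candidate.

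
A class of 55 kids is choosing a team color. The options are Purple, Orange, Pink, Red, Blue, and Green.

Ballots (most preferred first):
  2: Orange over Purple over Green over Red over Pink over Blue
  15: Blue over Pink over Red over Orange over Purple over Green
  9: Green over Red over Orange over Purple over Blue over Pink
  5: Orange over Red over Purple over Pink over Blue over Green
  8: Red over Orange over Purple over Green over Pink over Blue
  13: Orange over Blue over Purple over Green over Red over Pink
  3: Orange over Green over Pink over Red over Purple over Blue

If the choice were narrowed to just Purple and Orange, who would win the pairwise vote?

Orange

Purple is ranked above Orange on 0 ballots; Orange above Purple on 55.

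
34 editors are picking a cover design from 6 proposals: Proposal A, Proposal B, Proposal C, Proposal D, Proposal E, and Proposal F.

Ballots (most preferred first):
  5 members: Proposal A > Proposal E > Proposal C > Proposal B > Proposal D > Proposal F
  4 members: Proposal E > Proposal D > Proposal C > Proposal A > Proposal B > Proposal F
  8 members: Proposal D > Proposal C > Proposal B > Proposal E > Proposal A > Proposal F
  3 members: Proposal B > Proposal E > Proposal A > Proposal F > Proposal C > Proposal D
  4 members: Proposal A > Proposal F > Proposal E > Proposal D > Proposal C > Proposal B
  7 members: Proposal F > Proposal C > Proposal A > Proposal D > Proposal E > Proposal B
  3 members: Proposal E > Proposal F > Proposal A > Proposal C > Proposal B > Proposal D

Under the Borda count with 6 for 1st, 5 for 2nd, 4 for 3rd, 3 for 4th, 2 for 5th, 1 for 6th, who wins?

Proposal E

Proposal A: 5×6 + 4×3 + 8×2 + 3×4 + 4×6 + 7×4 + 3×4 = 134
Proposal B: 5×3 + 4×2 + 8×4 + 3×6 + 4×1 + 7×1 + 3×2 = 90
Proposal C: 5×4 + 4×4 + 8×5 + 3×2 + 4×2 + 7×5 + 3×3 = 134
Proposal D: 5×2 + 4×5 + 8×6 + 3×1 + 4×3 + 7×3 + 3×1 = 117
Proposal E: 5×5 + 4×6 + 8×3 + 3×5 + 4×4 + 7×2 + 3×6 = 136
Proposal F: 5×1 + 4×1 + 8×1 + 3×3 + 4×5 + 7×6 + 3×5 = 103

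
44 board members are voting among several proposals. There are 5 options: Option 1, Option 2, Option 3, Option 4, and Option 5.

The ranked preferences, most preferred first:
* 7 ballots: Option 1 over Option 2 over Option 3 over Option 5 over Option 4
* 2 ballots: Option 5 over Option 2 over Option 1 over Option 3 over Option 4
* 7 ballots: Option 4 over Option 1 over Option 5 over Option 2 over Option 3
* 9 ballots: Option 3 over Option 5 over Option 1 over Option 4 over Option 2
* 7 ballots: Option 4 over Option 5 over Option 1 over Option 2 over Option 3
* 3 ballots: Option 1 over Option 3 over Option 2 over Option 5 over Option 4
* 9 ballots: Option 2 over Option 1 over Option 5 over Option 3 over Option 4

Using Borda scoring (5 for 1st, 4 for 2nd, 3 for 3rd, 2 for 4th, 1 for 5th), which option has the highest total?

Option 1: 7×5 + 2×3 + 7×4 + 9×3 + 7×3 + 3×5 + 9×4 = 168
Option 2: 7×4 + 2×4 + 7×2 + 9×1 + 7×2 + 3×3 + 9×5 = 127
Option 3: 7×3 + 2×2 + 7×1 + 9×5 + 7×1 + 3×4 + 9×2 = 114
Option 4: 7×1 + 2×1 + 7×5 + 9×2 + 7×5 + 3×1 + 9×1 = 109
Option 5: 7×2 + 2×5 + 7×3 + 9×4 + 7×4 + 3×2 + 9×3 = 142

Option 1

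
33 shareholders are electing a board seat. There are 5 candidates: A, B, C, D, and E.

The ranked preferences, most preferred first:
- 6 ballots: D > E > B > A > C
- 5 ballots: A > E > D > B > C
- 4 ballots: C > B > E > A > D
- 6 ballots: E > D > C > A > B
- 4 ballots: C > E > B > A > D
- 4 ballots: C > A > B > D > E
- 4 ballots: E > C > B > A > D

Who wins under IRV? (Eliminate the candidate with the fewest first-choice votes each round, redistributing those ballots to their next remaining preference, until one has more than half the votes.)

Round 1: A 5, B 0, C 12, D 6, E 10. B eliminated.
Round 2: A 5, C 12, D 6, E 10. A eliminated.
Round 3: C 12, D 6, E 15. D eliminated.
Round 4: C 12, E 21. E has a majority (≥17).

E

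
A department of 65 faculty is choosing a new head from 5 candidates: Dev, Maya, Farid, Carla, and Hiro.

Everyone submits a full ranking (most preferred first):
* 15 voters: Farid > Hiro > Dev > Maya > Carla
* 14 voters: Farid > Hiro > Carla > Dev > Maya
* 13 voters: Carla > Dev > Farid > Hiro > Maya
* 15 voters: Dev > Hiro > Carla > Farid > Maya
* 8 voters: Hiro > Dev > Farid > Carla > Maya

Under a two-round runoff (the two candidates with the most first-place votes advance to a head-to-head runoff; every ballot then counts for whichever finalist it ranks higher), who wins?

Round 1 first-place votes: Dev 15, Maya 0, Farid 29, Carla 13, Hiro 8. Farid and Dev advance.
Runoff: Farid is ranked above Dev on 29 ballots, Dev above Farid on 36.

Dev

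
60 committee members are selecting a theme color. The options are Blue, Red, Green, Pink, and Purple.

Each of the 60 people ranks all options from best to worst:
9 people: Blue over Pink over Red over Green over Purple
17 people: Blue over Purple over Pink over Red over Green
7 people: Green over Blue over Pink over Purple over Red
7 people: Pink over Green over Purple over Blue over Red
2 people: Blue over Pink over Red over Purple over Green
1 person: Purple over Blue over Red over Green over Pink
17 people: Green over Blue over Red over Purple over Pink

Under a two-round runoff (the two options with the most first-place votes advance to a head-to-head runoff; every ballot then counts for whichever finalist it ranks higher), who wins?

Round 1 first-place votes: Blue 28, Red 0, Green 24, Pink 7, Purple 1. Blue and Green advance.
Runoff: Blue is ranked above Green on 29 ballots, Green above Blue on 31.

Green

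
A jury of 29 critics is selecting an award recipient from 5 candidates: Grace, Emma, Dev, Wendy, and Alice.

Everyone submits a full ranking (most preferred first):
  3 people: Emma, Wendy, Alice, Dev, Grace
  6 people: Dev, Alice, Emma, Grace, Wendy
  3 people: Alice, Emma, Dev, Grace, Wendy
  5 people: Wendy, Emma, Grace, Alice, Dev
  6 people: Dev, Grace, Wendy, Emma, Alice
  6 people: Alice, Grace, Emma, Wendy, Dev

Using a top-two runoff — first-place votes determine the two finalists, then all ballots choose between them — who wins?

Alice

Round 1 first-place votes: Grace 0, Emma 3, Dev 12, Wendy 5, Alice 9. Dev and Alice advance.
Runoff: Dev is ranked above Alice on 12 ballots, Alice above Dev on 17.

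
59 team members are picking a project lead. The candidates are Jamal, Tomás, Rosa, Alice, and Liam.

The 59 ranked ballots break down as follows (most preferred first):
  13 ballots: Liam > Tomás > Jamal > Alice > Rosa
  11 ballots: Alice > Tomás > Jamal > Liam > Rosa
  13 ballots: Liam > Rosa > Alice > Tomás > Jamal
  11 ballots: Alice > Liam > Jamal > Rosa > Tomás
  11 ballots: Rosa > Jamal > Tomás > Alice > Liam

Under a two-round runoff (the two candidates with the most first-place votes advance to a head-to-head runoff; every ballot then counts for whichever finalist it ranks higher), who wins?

Round 1 first-place votes: Jamal 0, Tomás 0, Rosa 11, Alice 22, Liam 26. Liam and Alice advance.
Runoff: Liam is ranked above Alice on 26 ballots, Alice above Liam on 33.

Alice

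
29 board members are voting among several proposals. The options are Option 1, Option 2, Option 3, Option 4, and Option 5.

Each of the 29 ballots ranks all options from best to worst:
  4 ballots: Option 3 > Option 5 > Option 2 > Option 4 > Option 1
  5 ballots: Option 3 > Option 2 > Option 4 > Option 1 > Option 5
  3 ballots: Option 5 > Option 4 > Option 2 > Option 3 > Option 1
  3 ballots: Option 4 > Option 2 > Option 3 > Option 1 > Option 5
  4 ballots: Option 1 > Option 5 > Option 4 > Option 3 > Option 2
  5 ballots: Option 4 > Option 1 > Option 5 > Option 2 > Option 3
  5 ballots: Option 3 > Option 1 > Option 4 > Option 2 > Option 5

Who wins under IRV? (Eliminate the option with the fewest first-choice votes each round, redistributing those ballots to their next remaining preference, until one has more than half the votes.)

Round 1: Option 1 4, Option 2 0, Option 3 14, Option 4 8, Option 5 3. Option 2 eliminated.
Round 2: Option 1 4, Option 3 14, Option 4 8, Option 5 3. Option 5 eliminated.
Round 3: Option 1 4, Option 3 14, Option 4 11. Option 1 eliminated.
Round 4: Option 3 14, Option 4 15. Option 4 has a majority (≥15).

Option 4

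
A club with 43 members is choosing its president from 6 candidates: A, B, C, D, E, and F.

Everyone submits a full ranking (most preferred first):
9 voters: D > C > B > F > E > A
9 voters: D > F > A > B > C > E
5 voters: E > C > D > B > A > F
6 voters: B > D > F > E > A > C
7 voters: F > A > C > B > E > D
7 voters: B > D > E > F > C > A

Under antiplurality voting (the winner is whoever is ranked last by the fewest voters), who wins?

B

Last-place votes: A 16, B 0, C 6, D 7, E 9, F 5.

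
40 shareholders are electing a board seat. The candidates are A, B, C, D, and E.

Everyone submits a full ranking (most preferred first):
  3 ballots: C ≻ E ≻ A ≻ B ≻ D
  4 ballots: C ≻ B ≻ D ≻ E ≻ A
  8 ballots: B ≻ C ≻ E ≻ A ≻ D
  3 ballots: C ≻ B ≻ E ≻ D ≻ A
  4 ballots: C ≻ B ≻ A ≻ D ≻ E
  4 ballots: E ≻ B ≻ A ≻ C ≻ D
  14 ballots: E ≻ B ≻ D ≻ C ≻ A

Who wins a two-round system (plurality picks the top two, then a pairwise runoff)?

C

Round 1 first-place votes: A 0, B 8, C 14, D 0, E 18. E and C advance.
Runoff: E is ranked above C on 18 ballots, C above E on 22.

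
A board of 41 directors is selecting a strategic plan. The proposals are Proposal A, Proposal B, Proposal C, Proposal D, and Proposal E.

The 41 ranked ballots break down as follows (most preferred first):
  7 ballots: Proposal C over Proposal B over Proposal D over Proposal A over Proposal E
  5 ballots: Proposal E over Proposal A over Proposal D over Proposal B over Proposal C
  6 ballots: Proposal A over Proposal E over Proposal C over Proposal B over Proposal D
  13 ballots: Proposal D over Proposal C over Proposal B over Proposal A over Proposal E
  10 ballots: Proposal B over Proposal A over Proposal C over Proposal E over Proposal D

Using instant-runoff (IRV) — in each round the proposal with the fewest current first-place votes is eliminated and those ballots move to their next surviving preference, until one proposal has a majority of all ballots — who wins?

Proposal B

Round 1: Proposal A 6, Proposal B 10, Proposal C 7, Proposal D 13, Proposal E 5. Proposal E eliminated.
Round 2: Proposal A 11, Proposal B 10, Proposal C 7, Proposal D 13. Proposal C eliminated.
Round 3: Proposal A 11, Proposal B 17, Proposal D 13. Proposal A eliminated.
Round 4: Proposal B 23, Proposal D 18. Proposal B has a majority (≥21).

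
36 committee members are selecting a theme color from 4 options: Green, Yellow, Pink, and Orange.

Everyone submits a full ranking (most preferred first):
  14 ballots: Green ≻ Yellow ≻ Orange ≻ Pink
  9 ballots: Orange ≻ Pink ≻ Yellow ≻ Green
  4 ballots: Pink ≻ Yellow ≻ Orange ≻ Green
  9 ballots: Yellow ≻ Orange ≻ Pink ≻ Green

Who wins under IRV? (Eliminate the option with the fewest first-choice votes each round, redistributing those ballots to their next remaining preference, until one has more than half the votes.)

Yellow

Round 1: Green 14, Yellow 9, Pink 4, Orange 9. Pink eliminated.
Round 2: Green 14, Yellow 13, Orange 9. Orange eliminated.
Round 3: Green 14, Yellow 22. Yellow has a majority (≥19).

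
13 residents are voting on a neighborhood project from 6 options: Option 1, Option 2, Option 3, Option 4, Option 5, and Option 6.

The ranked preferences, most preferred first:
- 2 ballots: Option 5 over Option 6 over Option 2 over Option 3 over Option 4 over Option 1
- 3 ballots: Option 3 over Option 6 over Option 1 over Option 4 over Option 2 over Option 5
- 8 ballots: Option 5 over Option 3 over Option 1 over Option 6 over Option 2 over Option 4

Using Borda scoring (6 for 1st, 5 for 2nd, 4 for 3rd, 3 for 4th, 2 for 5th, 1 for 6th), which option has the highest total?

Option 3

Option 1: 2×1 + 3×4 + 8×4 = 46
Option 2: 2×4 + 3×2 + 8×2 = 30
Option 3: 2×3 + 3×6 + 8×5 = 64
Option 4: 2×2 + 3×3 + 8×1 = 21
Option 5: 2×6 + 3×1 + 8×6 = 63
Option 6: 2×5 + 3×5 + 8×3 = 49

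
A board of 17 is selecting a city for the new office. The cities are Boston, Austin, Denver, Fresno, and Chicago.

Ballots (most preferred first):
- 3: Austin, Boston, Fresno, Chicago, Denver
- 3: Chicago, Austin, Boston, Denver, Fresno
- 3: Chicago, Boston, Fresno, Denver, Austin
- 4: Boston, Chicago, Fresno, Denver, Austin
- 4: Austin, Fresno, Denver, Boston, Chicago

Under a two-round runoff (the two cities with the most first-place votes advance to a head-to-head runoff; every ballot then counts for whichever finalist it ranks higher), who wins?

Chicago

Round 1 first-place votes: Boston 4, Austin 7, Denver 0, Fresno 0, Chicago 6. Austin and Chicago advance.
Runoff: Austin is ranked above Chicago on 7 ballots, Chicago above Austin on 10.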